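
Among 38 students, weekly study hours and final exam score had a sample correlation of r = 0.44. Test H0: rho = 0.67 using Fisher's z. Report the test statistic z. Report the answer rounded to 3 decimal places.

Fisher z: atanh(0.44) = 0.472231, atanh(0.67) = 0.810743
z = (z_r − z_0)·√(n−3) = (0.472231 − 0.810743)·√35 = -0.338512 · 5.916080 = -2.003

-2.003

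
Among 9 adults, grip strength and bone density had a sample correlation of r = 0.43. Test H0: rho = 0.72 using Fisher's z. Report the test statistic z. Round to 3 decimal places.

-1.097

Fisher z: atanh(0.43) = 0.459897, atanh(0.72) = 0.907645
z = (z_r − z_0)·√(n−3) = (0.459897 − 0.907645)·√6 = -0.447748 · 2.449490 = -1.097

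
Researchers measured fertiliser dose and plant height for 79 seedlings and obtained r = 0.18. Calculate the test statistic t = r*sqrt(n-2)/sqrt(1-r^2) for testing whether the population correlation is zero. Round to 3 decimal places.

1.606

t = r·√(n−2) / √(1−r²) with r = 0.18, n = 79
  = 0.18·√77 / √(1 − 0.0324)
  = 0.18·8.774964 / 0.983667
  = 1.579494 / 0.983667 = 1.606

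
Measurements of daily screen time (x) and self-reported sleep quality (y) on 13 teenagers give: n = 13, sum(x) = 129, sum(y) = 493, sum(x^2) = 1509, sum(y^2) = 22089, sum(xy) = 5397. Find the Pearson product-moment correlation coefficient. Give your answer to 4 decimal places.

S_xy = nΣxy − ΣxΣy = 13·5397 − 129·493 = 70161 − 63597 = 6564
S_xx = nΣx² − (Σx)² = 13·1509 − 129² = 19617 − 16641 = 2976
S_yy = nΣy² − (Σy)² = 13·22089 − 493² = 287157 − 243049 = 44108
r = S_xy / √(S_xx·S_yy) = 6564 / √(2976·44108) = 6564 / √131265408 = 6564 / 11457.1117 = 0.5729

0.5729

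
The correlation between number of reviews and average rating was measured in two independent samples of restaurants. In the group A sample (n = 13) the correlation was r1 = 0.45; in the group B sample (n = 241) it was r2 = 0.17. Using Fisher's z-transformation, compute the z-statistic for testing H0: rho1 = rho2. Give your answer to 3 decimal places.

0.970

Fisher z-transforms: z1 = atanh(0.45) = 0.484700, z2 = atanh(0.17) = 0.171667; difference d = 0.313033
Var(d) = 1/10 + 1/238 = 0.1000000 + 0.0042017 = 0.1042017
z = d/√Var(d) = 0.313033 / √0.1042017 = 0.313033 / 0.322803 = 0.970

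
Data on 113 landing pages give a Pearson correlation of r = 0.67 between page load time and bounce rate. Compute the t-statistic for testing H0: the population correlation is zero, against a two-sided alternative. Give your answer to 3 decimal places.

1 − r² = 1 − 0.4489 = 0.5511;  √(1−r²) = 0.742361
√(n−2) = √111 = 10.535654
t = r·√(n−2)/√(1−r²) = 0.67 · 10.535654 / 0.742361 = 9.509

9.509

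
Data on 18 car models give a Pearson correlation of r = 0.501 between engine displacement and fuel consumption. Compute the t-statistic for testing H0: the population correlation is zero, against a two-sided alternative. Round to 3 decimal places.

2.316

1 − r² = 1 − 0.251001 = 0.748999;  √(1−r²) = 0.865447
√(n−2) = √16 = 4.000000
t = r·√(n−2)/√(1−r²) = 0.501 · 4.000000 / 0.865447 = 2.316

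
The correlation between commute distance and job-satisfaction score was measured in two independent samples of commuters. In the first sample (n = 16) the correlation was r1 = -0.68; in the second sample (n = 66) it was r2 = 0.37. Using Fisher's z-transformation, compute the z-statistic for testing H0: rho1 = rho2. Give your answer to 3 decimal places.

-3.997

Fisher z-transforms: z1 = atanh(-0.68) = -0.829114, z2 = atanh(0.37) = 0.388423; difference d = -1.217537
Var(d) = 1/13 + 1/63 = 0.0769231 + 0.0158730 = 0.0927961
z = d/√Var(d) = -1.217537 / √0.0927961 = -1.217537 / 0.304625 = -3.997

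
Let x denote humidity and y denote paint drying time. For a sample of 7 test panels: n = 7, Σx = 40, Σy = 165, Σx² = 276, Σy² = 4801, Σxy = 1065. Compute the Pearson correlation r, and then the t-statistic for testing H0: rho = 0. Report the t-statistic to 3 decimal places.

1.623

S_xy = nΣxy − ΣxΣy = 7·1065 − 40·165 = 7455 − 6600 = 855
S_xx = nΣx² − (Σx)² = 7·276 − 40² = 1932 − 1600 = 332
S_yy = nΣy² − (Σy)² = 7·4801 − 165² = 33607 − 27225 = 6382
r = S_xy / √(S_xx·S_yy) = 855 / √(332·6382) = 855 / √2118824 = 855 / 1455.6181 = 0.5874
t = r·√(n−2)/√(1−r²) = 0.5874·√5 / √(1−0.345039) = 1.313466 / 0.809297 = 1.623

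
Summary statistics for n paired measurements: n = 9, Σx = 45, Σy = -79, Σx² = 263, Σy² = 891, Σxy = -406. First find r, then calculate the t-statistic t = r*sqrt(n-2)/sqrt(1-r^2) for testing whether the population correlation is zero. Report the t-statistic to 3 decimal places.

S_xy = nΣxy − ΣxΣy = 9·(-406) − 45·(-79) = -3654 − (-3555) = -99
S_xx = nΣx² − (Σx)² = 9·263 − 45² = 2367 − 2025 = 342
S_yy = nΣy² − (Σy)² = 9·891 − (-79)² = 8019 − 6241 = 1778
r = S_xy / √(S_xx·S_yy) = -99 / √(342·1778) = -99 / √608076 = -99 / 779.7923 = -0.1270
t = r·√(n−2)/√(1−r²) = -0.1270·√7 / √(1−0.016129) = -0.336010 / 0.991903 = -0.339

-0.339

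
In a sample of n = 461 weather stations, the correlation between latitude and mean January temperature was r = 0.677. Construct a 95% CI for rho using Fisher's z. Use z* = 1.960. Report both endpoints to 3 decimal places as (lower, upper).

Fisher z: z_r = atanh(r) = ½·ln((1+0.677)/(1−0.677)) = 0.823555
SE(z) = 1/√(n−3) = 1/√458 = 0.046727
95% ⇒ z* = 1.960; margin = 1.960·0.046727 = 0.091585
CI on z-scale: (0.731970, 0.915140)
Back-transform: tanh(0.731970) = 0.624269, tanh(0.915140) = 0.723590

(0.624, 0.724)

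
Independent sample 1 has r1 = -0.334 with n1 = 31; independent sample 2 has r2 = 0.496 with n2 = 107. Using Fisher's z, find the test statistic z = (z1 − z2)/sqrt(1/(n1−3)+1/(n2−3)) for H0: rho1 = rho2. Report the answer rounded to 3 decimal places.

-4.186

z1 = atanh(-0.334) = -0.347324,  z2 = atanh(0.496) = 0.543987
SE = √(1/(n1−3) + 1/(n2−3)) = √(1/28 + 1/104) = √(0.0357143 + 0.0096154) = √0.0453297 = 0.212908
z = (z1 − z2)/SE = (-0.347324 − 0.543987) / 0.212908 = -0.891311 / 0.212908 = -4.186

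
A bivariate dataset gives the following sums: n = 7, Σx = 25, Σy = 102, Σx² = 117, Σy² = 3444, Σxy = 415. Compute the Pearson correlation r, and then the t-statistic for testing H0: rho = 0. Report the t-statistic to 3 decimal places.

0.499

S_xy = nΣxy − ΣxΣy = 7·415 − 25·102 = 2905 − 2550 = 355
S_xx = nΣx² − (Σx)² = 7·117 − 25² = 819 − 625 = 194
S_yy = nΣy² − (Σy)² = 7·3444 − 102² = 24108 − 10404 = 13704
r = S_xy / √(S_xx·S_yy) = 355 / √(194·13704) = 355 / √2658576 = 355 / 1630.5140 = 0.2177
t = r·√(n−2)/√(1−r²) = 0.2177·√5 / √(1−0.047393) = 0.486792 / 0.976016 = 0.499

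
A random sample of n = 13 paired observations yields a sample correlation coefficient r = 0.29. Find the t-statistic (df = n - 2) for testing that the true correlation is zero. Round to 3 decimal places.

1.005

1 − r² = 1 − 0.0841 = 0.9159;  √(1−r²) = 0.957027
√(n−2) = √11 = 3.316625
t = r·√(n−2)/√(1−r²) = 0.29 · 3.316625 / 0.957027 = 1.005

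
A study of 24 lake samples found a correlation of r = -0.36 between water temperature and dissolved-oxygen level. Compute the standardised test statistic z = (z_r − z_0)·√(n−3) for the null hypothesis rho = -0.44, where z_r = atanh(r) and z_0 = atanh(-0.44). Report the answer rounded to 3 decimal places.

Fisher z: atanh(-0.36) = -0.376886, atanh(-0.44) = -0.472231
z = (z_r − z_0)·√(n−3) = (-0.376886 − (-0.472231))·√21 = 0.095345 · 4.582576 = 0.437

0.437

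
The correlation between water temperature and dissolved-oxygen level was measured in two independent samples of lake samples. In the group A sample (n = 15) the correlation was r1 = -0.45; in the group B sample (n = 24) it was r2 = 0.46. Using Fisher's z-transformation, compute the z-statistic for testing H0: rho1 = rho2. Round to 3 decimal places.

z1 = atanh(-0.45) = -0.484700,  z2 = atanh(0.46) = 0.497311
SE = √(1/(n1−3) + 1/(n2−3)) = √(1/12 + 1/21) = √(0.0833333 + 0.0476190) = √0.1309523 = 0.361873
z = (z1 − z2)/SE = (-0.484700 − 0.497311) / 0.361873 = -0.982011 / 0.361873 = -2.714

-2.714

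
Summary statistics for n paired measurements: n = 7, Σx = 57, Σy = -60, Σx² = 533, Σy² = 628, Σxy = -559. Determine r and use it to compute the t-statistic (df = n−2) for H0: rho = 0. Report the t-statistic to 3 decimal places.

-2.940

S_xy = nΣxy − ΣxΣy = 7·(-559) − 57·(-60) = -3913 − (-3420) = -493
S_xx = nΣx² − (Σx)² = 7·533 − 57² = 3731 − 3249 = 482
S_yy = nΣy² − (Σy)² = 7·628 − (-60)² = 4396 − 3600 = 796
r = S_xy / √(S_xx·S_yy) = -493 / √(482·796) = -493 / √383672 = -493 / 619.4126 = -0.7959
t = r·√(n−2)/√(1−r²) = -0.7959·√5 / √(1−0.633457) = -1.779687 / 0.605428 = -2.940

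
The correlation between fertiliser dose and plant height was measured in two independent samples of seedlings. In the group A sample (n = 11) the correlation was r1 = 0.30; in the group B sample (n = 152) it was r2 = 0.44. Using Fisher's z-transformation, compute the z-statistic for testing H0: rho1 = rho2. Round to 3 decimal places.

z1 = atanh(0.30) = 0.309520,  z2 = atanh(0.44) = 0.472231
SE = √(1/(n1−3) + 1/(n2−3)) = √(1/8 + 1/149) = √(0.1250000 + 0.0067114) = √0.1317114 = 0.362921
z = (z1 − z2)/SE = (0.309520 − 0.472231) / 0.362921 = -0.162711 / 0.362921 = -0.448

-0.448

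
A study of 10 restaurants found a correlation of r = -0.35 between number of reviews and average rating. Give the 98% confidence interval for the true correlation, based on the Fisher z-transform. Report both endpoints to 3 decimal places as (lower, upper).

(-0.847, 0.473)

Fisher z: z_r = atanh(r) = ½·ln((1+(-0.35))/(1−(-0.35))) = -0.365444
SE(z) = 1/√(n−3) = 1/√7 = 0.377964
98% ⇒ z* = 2.326; margin = 2.326·0.377964 = 0.879144
CI on z-scale: (-1.244588, 0.513700)
Back-transform: tanh(-1.244588) = -0.846759, tanh(0.513700) = 0.472823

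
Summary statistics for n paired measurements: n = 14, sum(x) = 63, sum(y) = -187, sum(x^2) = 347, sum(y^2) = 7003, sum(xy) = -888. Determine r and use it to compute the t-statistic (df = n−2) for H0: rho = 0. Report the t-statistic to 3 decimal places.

-0.302

S_xy = nΣxy − ΣxΣy = 14·(-888) − 63·(-187) = -12432 − (-11781) = -651
S_xx = nΣx² − (Σx)² = 14·347 − 63² = 4858 − 3969 = 889
S_yy = nΣy² − (Σy)² = 14·7003 − (-187)² = 98042 − 34969 = 63073
r = S_xy / √(S_xx·S_yy) = -651 / √(889·63073) = -651 / √56071897 = -651 / 7488.1171 = -0.0869
t = r·√(n−2)/√(1−r²) = -0.0869·√12 / √(1−0.007552) = -0.301030 / 0.996217 = -0.302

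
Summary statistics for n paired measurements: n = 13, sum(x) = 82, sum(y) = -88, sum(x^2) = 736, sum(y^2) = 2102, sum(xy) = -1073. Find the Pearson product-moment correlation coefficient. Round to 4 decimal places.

-0.9022

S_xy = nΣxy − ΣxΣy = 13·(-1073) − 82·(-88) = -13949 − (-7216) = -6733
S_xx = nΣx² − (Σx)² = 13·736 − 82² = 9568 − 6724 = 2844
S_yy = nΣy² − (Σy)² = 13·2102 − (-88)² = 27326 − 7744 = 19582
r = S_xy / √(S_xx·S_yy) = -6733 / √(2844·19582) = -6733 / √55691208 = -6733 / 7462.6542 = -0.9022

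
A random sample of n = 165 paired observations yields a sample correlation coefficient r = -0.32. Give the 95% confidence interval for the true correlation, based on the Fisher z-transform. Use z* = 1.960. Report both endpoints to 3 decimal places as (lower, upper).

Fisher z: z_r = atanh(r) = ½·ln((1+(-0.32))/(1−(-0.32))) = -0.331647
SE(z) = 1/√(n−3) = 1/√162 = 0.078567
95% ⇒ z* = 1.960; margin = 1.960·0.078567 = 0.153991
CI on z-scale: (-0.485638, -0.177656)
Back-transform: tanh(-0.485638) = -0.450748, tanh(-0.177656) = -0.175810

(-0.451, -0.176)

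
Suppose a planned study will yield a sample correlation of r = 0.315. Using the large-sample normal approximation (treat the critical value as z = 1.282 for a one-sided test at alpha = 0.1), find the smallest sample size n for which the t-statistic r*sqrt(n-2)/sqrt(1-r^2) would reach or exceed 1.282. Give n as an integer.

Need r·√(n−2)/√(1−r²) ≥ 1.282
√(n−2) ≥ 1.282·√(1−0.099225) / 0.315 = 1.282·0.949092 / 0.315 = 3.8627
n−2 ≥ 14.9205  ⇒  n ≥ 16.9205
Smallest integer n = 17

17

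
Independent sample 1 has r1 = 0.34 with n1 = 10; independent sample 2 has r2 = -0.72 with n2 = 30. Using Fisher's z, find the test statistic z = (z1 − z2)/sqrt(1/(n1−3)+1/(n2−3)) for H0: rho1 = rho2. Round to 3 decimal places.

2.975

z1 = atanh(0.34) = 0.354093,  z2 = atanh(-0.72) = -0.907645
SE = √(1/(n1−3) + 1/(n2−3)) = √(1/7 + 1/27) = √(0.1428571 + 0.0370370) = √0.1798941 = 0.424139
z = (z1 − z2)/SE = (0.354093 − (-0.907645)) / 0.424139 = 1.261738 / 0.424139 = 2.975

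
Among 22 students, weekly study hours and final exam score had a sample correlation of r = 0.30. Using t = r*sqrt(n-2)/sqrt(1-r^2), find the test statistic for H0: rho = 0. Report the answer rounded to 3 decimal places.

1.406

1 − r² = 1 − 0.0900 = 0.9100;  √(1−r²) = 0.953939
√(n−2) = √20 = 4.472136
t = r·√(n−2)/√(1−r²) = 0.30 · 4.472136 / 0.953939 = 1.406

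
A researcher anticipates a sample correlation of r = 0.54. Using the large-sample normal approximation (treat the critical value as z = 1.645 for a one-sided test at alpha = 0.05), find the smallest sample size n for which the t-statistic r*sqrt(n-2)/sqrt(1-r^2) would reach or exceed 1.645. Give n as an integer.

r√(n−2)/√(1−r²) ≥ 1.645  ⇔  n−2 ≥ (1.645)²·(1−r²)/r²
(1−r²)/r² = (1−0.2916)/0.2916 = 2.4294
n ≥ 2 + 2.706025·2.4294 = 2 + 6.5740 = 8.5740
⌈8.5740⌉ = 9

9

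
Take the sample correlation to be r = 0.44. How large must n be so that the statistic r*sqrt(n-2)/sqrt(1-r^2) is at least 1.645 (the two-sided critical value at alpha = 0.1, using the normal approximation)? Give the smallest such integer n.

r√(n−2)/√(1−r²) ≥ 1.645  ⇔  n−2 ≥ (1.645)²·(1−r²)/r²
(1−r²)/r² = (1−0.1936)/0.1936 = 4.1653
n ≥ 2 + 2.706025·4.1653 = 2 + 11.2714 = 13.2714
⌈13.2714⌉ = 14

14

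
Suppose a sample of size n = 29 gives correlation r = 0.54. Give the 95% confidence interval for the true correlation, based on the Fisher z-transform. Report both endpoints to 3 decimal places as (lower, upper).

z_r = atanh(0.54) = 0.604156;  SE = 1/√(n−3) = 1/√26 = 0.196116
z-limits: 0.604156 ± 1.960·0.196116 = 0.604156 ± 0.384387 = [0.219769, 0.988543]
ρ-limits: (tanh 0.219769, tanh 0.988543) = (0.216, 0.757)

(0.216, 0.757)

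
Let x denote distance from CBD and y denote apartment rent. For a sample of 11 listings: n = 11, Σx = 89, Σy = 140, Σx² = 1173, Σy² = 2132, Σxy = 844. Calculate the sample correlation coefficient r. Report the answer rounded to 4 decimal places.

Numerator: nΣxy − (Σx)(Σy) = 11·844 − (89)(140) = -3176
Denominator: √[(nΣx²−(Σx)²)(nΣy²−(Σy)²)]
  nΣx²−(Σx)² = 11·1173 − 7921 = 4982;  nΣy²−(Σy)² = 11·2132 − 19600 = 3852
  √(4982·3852) = √19190664 = 4380.7150
r = -3176 / 4380.7150 = -0.7250

-0.7250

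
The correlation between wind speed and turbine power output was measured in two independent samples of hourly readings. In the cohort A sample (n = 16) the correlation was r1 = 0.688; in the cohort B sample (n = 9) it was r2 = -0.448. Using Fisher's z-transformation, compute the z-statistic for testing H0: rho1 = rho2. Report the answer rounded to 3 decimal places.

z1 = atanh(0.688) = 0.844148,  z2 = atanh(-0.448) = -0.482195
SE = √(1/(n1−3) + 1/(n2−3)) = √(1/13 + 1/6) = √(0.0769231 + 0.1666667) = √0.2435898 = 0.493548
z = (z1 − z2)/SE = (0.844148 − (-0.482195)) / 0.493548 = 1.326343 / 0.493548 = 2.687

2.687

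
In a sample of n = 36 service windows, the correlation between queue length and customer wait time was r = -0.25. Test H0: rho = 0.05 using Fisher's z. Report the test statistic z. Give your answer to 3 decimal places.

Fisher z: atanh(-0.25) = -0.255413, atanh(0.05) = 0.050042
z = (z_r − z_0)·√(n−3) = (-0.255413 − 0.050042)·√33 = -0.305455 · 5.744563 = -1.755

-1.755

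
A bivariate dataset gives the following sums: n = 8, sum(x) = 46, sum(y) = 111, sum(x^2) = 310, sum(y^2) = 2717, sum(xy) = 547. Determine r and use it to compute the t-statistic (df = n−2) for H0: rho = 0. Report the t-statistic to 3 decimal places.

Numerator: nΣxy − (Σx)(Σy) = 8·547 − (46)(111) = -730
Denominator: √[(nΣx²−(Σx)²)(nΣy²−(Σy)²)]
  nΣx²−(Σx)² = 8·310 − 2116 = 364;  nΣy²−(Σy)² = 8·2717 − 12321 = 9415
  √(364·9415) = √3427060 = 1851.2320
r = -730 / 1851.2320 = -0.3943
t = r·√(n−2)/√(1−r²) = -0.3943·√6 / √(1−0.155472) = -0.965834 / 0.918982 = -1.051

-1.051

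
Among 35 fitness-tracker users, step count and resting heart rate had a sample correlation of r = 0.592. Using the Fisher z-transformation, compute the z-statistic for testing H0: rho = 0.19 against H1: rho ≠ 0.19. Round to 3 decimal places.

z_r = atanh(0.592) = 0.680740,  z_0 = atanh(0.19) = 0.192337
SE = 1/√(n−3) = 1/√32 = 0.176777
z = (z_r − z_0)/SE = (0.680740 − 0.192337) / 0.176777 = 0.488403 / 0.176777 = 2.763

2.763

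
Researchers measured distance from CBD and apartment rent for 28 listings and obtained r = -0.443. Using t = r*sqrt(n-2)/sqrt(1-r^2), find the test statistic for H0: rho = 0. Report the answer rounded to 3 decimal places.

t = r·√(n−2) / √(1−r²) with r = -0.443, n = 28
  = -0.443·√26 / √(1 − 0.196249)
  = -0.443·5.099020 / 0.896522
  = -2.258866 / 0.896522 = -2.520

-2.520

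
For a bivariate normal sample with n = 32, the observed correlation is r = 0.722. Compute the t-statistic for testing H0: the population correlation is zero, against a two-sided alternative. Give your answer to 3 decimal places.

5.716

t = r·√(n−2) / √(1−r²) with r = 0.722, n = 32
  = 0.722·√30 / √(1 − 0.521284)
  = 0.722·5.477226 / 0.691893
  = 3.954557 / 0.691893 = 5.716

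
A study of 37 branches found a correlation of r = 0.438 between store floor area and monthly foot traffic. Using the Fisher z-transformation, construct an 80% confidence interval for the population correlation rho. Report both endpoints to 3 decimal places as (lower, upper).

Fisher z: z_r = atanh(r) = ½·ln((1+0.438)/(1−0.438)) = 0.469753
SE(z) = 1/√(n−3) = 1/√34 = 0.171499
80% ⇒ z* = 1.282; margin = 1.282·0.171499 = 0.219862
CI on z-scale: (0.249891, 0.689615)
Back-transform: tanh(0.249891) = 0.244816, tanh(0.689615) = 0.597735

(0.245, 0.598)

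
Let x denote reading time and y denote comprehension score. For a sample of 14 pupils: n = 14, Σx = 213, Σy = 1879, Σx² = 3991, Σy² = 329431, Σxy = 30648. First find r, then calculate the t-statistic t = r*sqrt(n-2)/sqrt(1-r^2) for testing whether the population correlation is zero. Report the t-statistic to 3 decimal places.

Numerator: nΣxy − (Σx)(Σy) = 14·30648 − (213)(1879) = 28845
Denominator: √[(nΣx²−(Σx)²)(nΣy²−(Σy)²)]
  nΣx²−(Σx)² = 14·3991 − 45369 = 10505;  nΣy²−(Σy)² = 14·329431 − 3530641 = 1081393
  √(10505·1081393) = √11360033465 = 106583.4577
r = 28845 / 106583.4577 = 0.2706
t = r·√(n−2)/√(1−r²) = 0.2706·√12 / √(1−0.073224) = 0.937386 / 0.962692 = 0.974

0.974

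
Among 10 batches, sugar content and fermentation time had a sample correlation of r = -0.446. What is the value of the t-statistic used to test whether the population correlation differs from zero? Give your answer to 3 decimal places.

-1.409

t = r·√(n−2) / √(1−r²) with r = -0.446, n = 10
  = -0.446·√8 / √(1 − 0.198916)
  = -0.446·2.828427 / 0.895033
  = -1.261478 / 0.895033 = -1.409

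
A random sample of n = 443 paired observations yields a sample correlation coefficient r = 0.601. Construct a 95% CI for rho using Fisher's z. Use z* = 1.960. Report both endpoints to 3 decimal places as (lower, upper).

(0.538, 0.657)

Fisher z: z_r = atanh(r) = ½·ln((1+0.601)/(1−0.601)) = 0.694711
SE(z) = 1/√(n−3) = 1/√440 = 0.047673
95% ⇒ z* = 1.960; margin = 1.960·0.047673 = 0.093439
CI on z-scale: (0.601272, 0.788150)
Back-transform: tanh(0.601272) = 0.537954, tanh(0.788150) = 0.657360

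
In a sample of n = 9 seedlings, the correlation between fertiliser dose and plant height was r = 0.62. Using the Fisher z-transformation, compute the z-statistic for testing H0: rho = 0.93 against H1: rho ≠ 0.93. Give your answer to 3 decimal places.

-2.286

Fisher z: atanh(0.62) = 0.725005, atanh(0.93) = 1.658390
z = (z_r − z_0)·√(n−3) = (0.725005 − 1.658390)·√6 = -0.933385 · 2.449490 = -2.286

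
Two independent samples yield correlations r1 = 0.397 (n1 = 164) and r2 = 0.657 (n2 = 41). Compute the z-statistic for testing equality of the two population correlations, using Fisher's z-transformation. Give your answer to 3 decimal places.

Fisher z-transforms: z1 = atanh(0.397) = 0.420083, z2 = atanh(0.657) = 0.787517; difference d = -0.367434
Var(d) = 1/161 + 1/38 = 0.0062112 + 0.0263158 = 0.0325270
z = d/√Var(d) = -0.367434 / √0.0325270 = -0.367434 / 0.180352 = -2.037

-2.037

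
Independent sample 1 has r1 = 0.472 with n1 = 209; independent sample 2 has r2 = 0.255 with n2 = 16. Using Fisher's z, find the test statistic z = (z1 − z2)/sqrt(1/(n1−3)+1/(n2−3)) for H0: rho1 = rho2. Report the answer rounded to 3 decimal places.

z1 = atanh(0.472) = 0.512641,  z2 = atanh(0.255) = 0.260753
SE = √(1/(n1−3) + 1/(n2−3)) = √(1/206 + 1/13) = √(0.0048544 + 0.0769231) = √0.0817775 = 0.285968
z = (z1 − z2)/SE = (0.512641 − 0.260753) / 0.285968 = 0.251888 / 0.285968 = 0.881

0.881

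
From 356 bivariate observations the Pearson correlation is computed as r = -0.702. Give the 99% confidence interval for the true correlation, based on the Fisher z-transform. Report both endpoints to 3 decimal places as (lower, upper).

(-0.765, -0.626)

z_r = atanh(-0.702) = -0.871233;  SE = 1/√(n−3) = 1/√353 = 0.053225
z-limits: -0.871233 ± 2.576·0.053225 = -0.871233 ± 0.137108 = [-1.008341, -0.734125]
ρ-limits: (tanh -1.008341, tanh -0.734125) = (-0.765, -0.626)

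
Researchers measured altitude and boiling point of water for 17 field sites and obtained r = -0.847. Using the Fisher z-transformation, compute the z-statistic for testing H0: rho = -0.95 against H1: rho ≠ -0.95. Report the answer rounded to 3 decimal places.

z_r = atanh(-0.847) = -1.245440,  z_0 = atanh(-0.95) = -1.831781
SE = 1/√(n−3) = 1/√14 = 0.267261
z = (z_r − z_0)/SE = (-1.245440 − (-1.831781)) / 0.267261 = 0.586341 / 0.267261 = 2.194

2.194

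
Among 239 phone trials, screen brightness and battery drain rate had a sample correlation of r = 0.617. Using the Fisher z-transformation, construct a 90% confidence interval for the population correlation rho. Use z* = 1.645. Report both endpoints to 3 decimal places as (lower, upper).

Fisher z: z_r = atanh(r) = ½·ln((1+0.617)/(1−0.617)) = 0.720146
SE(z) = 1/√(n−3) = 1/√236 = 0.065094
90% ⇒ z* = 1.645; margin = 1.645·0.065094 = 0.107080
CI on z-scale: (0.613066, 0.827226)
Back-transform: tanh(0.613066) = 0.546282, tanh(0.827226) = 0.678984

(0.546, 0.679)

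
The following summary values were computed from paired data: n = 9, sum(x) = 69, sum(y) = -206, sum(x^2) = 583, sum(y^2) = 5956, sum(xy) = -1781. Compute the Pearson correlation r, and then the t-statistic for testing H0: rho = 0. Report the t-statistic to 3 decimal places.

-3.288

S_xy = nΣxy − ΣxΣy = 9·(-1781) − 69·(-206) = -16029 − (-14214) = -1815
S_xx = nΣx² − (Σx)² = 9·583 − 69² = 5247 − 4761 = 486
S_yy = nΣy² − (Σy)² = 9·5956 − (-206)² = 53604 − 42436 = 11168
r = S_xy / √(S_xx·S_yy) = -1815 / √(486·11168) = -1815 / √5427648 = -1815 / 2329.7313 = -0.7791
t = r·√(n−2)/√(1−r²) = -0.7791·√7 / √(1−0.606997) = -2.061305 / 0.626900 = -3.288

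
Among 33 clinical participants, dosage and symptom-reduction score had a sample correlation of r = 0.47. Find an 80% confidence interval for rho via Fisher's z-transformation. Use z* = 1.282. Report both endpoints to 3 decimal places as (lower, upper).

z_r = atanh(0.47) = 0.510070;  SE = 1/√(n−3) = 1/√30 = 0.182574
z-limits: 0.510070 ± 1.282·0.182574 = 0.510070 ± 0.234060 = [0.276010, 0.744130]
ρ-limits: (tanh 0.276010, tanh 0.744130) = (0.269, 0.632)

(0.269, 0.632)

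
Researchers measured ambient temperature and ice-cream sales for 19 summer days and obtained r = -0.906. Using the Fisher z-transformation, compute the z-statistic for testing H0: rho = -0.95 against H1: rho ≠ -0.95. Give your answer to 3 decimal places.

1.308

z_r = atanh(-0.906) = -1.504734,  z_0 = atanh(-0.95) = -1.831781
SE = 1/√(n−3) = 1/√16 = 0.250000
z = (z_r − z_0)/SE = (-1.504734 − (-1.831781)) / 0.250000 = 0.327047 / 0.250000 = 1.308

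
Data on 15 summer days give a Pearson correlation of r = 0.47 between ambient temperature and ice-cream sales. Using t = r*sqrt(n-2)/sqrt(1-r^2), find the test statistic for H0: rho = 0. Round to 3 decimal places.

1.920

1 − r² = 1 − 0.2209 = 0.7791;  √(1−r²) = 0.882666
√(n−2) = √13 = 3.605551
t = r·√(n−2)/√(1−r²) = 0.47 · 3.605551 / 0.882666 = 1.920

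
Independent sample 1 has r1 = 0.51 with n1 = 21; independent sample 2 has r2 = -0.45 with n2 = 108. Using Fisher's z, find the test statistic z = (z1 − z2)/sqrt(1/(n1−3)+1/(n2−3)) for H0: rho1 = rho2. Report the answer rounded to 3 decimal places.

4.106

Fisher z-transforms: z1 = atanh(0.51) = 0.562730, z2 = atanh(-0.45) = -0.484700; difference d = 1.047430
Var(d) = 1/18 + 1/105 = 0.0555556 + 0.0095238 = 0.0650794
z = d/√Var(d) = 1.047430 / √0.0650794 = 1.047430 / 0.255107 = 4.106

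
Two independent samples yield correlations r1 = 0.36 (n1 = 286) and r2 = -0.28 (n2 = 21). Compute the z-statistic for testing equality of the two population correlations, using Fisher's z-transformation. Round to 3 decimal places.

2.734

z1 = atanh(0.36) = 0.376886,  z2 = atanh(-0.28) = -0.287682
SE = √(1/(n1−3) + 1/(n2−3)) = √(1/283 + 1/18) = √(0.0035336 + 0.0555556) = √0.0590892 = 0.243083
z = (z1 − z2)/SE = (0.376886 − (-0.287682)) / 0.243083 = 0.664568 / 0.243083 = 2.734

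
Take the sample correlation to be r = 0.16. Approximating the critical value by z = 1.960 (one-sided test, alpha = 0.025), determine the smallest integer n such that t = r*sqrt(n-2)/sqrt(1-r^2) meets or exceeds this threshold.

149

r√(n−2)/√(1−r²) ≥ 1.960  ⇔  n−2 ≥ (1.960)²·(1−r²)/r²
(1−r²)/r² = (1−0.0256)/0.0256 = 38.0625
n ≥ 2 + 3.8416·38.0625 = 2 + 146.2209 = 148.2209
⌈148.2209⌉ = 149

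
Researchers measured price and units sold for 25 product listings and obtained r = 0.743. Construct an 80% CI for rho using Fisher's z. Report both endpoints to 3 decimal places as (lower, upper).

z_r = atanh(0.743) = 0.957143;  SE = 1/√(n−3) = 1/√22 = 0.213201
z-limits: 0.957143 ± 1.282·0.213201 = 0.957143 ± 0.273324 = [0.683819, 1.230467]
ρ-limits: (tanh 0.683819, tanh 1.230467) = (0.594, 0.843)

(0.594, 0.843)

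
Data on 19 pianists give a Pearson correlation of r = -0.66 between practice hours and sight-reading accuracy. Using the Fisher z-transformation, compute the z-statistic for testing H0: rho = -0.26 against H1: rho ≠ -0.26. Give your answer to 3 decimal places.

-2.107

z_r = atanh(-0.66) = -0.792814,  z_0 = atanh(-0.26) = -0.266108
SE = 1/√(n−3) = 1/√16 = 0.250000
z = (z_r − z_0)/SE = (-0.792814 − (-0.266108)) / 0.250000 = -0.526706 / 0.250000 = -2.107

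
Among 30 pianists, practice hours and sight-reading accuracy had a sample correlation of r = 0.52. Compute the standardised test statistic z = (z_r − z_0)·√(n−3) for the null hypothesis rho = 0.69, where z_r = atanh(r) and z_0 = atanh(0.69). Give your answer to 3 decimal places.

-1.411

z_r = atanh(0.52) = 0.576340,  z_0 = atanh(0.69) = 0.847956
SE = 1/√(n−3) = 1/√27 = 0.192450
z = (z_r − z_0)/SE = (0.576340 − 0.847956) / 0.192450 = -0.271616 / 0.192450 = -1.411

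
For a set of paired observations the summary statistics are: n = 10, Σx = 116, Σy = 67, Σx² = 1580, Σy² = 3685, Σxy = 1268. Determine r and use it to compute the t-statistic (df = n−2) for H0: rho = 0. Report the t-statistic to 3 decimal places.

1.929

Numerator: nΣxy − (Σx)(Σy) = 10·1268 − (116)(67) = 4908
Denominator: √[(nΣx²−(Σx)²)(nΣy²−(Σy)²)]
  nΣx²−(Σx)² = 10·1580 − 13456 = 2344;  nΣy²−(Σy)² = 10·3685 − 4489 = 32361
  √(2344·32361) = √75854184 = 8709.4308
r = 4908 / 8709.4308 = 0.5635
t = r·√(n−2)/√(1−r²) = 0.5635·√8 / √(1−0.317532) = 1.593819 / 0.826116 = 1.929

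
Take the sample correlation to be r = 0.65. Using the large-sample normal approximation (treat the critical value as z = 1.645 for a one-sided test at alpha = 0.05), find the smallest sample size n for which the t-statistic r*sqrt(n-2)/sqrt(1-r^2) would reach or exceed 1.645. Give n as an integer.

6

Need r·√(n−2)/√(1−r²) ≥ 1.645
√(n−2) ≥ 1.645·√(1−0.4225) / 0.65 = 1.645·0.759934 / 0.65 = 1.9232
n−2 ≥ 3.6987  ⇒  n ≥ 5.6987
Smallest integer n = 6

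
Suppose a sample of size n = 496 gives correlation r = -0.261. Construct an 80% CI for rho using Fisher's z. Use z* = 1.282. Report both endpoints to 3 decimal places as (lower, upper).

z_r = atanh(-0.261) = -0.267181;  SE = 1/√(n−3) = 1/√493 = 0.045038
z-limits: -0.267181 ± 1.282·0.045038 = -0.267181 ± 0.057739 = [-0.324920, -0.209442]
ρ-limits: (tanh -0.324920, tanh -0.209442) = (-0.314, -0.206)

(-0.314, -0.206)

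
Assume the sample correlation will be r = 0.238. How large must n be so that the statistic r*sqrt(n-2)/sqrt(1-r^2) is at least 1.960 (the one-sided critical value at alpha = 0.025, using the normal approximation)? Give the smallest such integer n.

66

r√(n−2)/√(1−r²) ≥ 1.960  ⇔  n−2 ≥ (1.960)²·(1−r²)/r²
(1−r²)/r² = (1−0.056644)/0.056644 = 16.6541
n ≥ 2 + 3.8416·16.6541 = 2 + 63.9784 = 65.9784
⌈65.9784⌉ = 66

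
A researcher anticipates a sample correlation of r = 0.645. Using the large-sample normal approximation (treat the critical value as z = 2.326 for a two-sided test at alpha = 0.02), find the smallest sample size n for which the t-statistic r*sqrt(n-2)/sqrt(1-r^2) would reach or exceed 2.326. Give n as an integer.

10

Need r·√(n−2)/√(1−r²) ≥ 2.326
√(n−2) ≥ 2.326·√(1−0.416025) / 0.645 = 2.326·0.764183 / 0.645 = 2.7558
n−2 ≥ 7.5944  ⇒  n ≥ 9.5944
Smallest integer n = 10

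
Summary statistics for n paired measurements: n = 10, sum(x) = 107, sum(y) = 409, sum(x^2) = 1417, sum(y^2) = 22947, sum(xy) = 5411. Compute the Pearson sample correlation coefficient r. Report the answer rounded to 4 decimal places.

0.7954

Numerator: nΣxy − (Σx)(Σy) = 10·5411 − (107)(409) = 10347
Denominator: √[(nΣx²−(Σx)²)(nΣy²−(Σy)²)]
  nΣx²−(Σx)² = 10·1417 − 11449 = 2721;  nΣy²−(Σy)² = 10·22947 − 167281 = 62189
  √(2721·62189) = √169216269 = 13008.3154
r = 10347 / 13008.3154 = 0.7954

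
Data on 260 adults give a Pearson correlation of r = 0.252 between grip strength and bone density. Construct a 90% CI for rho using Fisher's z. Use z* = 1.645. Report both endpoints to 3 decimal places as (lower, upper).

(0.154, 0.345)

z_r = atanh(0.252) = 0.257547;  SE = 1/√(n−3) = 1/√257 = 0.062378
z-limits: 0.257547 ± 1.645·0.062378 = 0.257547 ± 0.102612 = [0.154935, 0.360159]
ρ-limits: (tanh 0.154935, tanh 0.360159) = (0.154, 0.345)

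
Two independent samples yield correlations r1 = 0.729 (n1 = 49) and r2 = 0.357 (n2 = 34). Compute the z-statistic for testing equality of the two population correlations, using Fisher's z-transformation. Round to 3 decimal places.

2.380

Fisher z-transforms: z1 = atanh(0.729) = 0.926590, z2 = atanh(0.357) = 0.373443; difference d = 0.553147
Var(d) = 1/46 + 1/31 = 0.0217391 + 0.0322581 = 0.0539972
z = d/√Var(d) = 0.553147 / √0.0539972 = 0.553147 / 0.232373 = 2.380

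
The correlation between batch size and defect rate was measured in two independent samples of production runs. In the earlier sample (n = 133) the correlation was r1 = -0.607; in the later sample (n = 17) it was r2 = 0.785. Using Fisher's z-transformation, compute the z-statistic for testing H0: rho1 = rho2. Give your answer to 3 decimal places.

Fisher z-transforms: z1 = atanh(-0.607) = -0.704157, z2 = atanh(0.785) = 1.058268; difference d = -1.762425
Var(d) = 1/130 + 1/14 = 0.0076923 + 0.0714286 = 0.0791209
z = d/√Var(d) = -1.762425 / √0.0791209 = -1.762425 / 0.281284 = -6.266

-6.266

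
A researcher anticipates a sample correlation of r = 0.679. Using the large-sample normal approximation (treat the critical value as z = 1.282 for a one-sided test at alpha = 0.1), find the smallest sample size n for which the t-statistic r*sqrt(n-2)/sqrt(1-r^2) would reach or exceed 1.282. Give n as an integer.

r√(n−2)/√(1−r²) ≥ 1.282  ⇔  n−2 ≥ (1.282)²·(1−r²)/r²
(1−r²)/r² = (1−0.461041)/0.461041 = 1.1690
n ≥ 2 + 1.643524·1.1690 = 2 + 1.9213 = 3.9213
⌈3.9213⌉ = 4

4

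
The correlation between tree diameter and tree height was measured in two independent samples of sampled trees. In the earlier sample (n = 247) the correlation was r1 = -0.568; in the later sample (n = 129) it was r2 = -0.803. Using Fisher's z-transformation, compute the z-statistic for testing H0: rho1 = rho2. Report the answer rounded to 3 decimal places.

4.215

z1 = atanh(-0.568) = -0.644565,  z2 = atanh(-0.803) = -1.107002
SE = √(1/(n1−3) + 1/(n2−3)) = √(1/244 + 1/126) = √(0.0040984 + 0.0079365) = √0.0120349 = 0.109704
z = (z1 − z2)/SE = (-0.644565 − (-1.107002)) / 0.109704 = 0.462437 / 0.109704 = 4.215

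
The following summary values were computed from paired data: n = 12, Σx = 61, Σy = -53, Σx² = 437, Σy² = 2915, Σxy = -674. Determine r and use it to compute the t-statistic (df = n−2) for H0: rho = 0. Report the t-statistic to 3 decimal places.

Numerator: nΣxy − (Σx)(Σy) = 12·(-674) − (61)(-53) = -4855
Denominator: √[(nΣx²−(Σx)²)(nΣy²−(Σy)²)]
  nΣx²−(Σx)² = 12·437 − 3721 = 1523;  nΣy²−(Σy)² = 12·2915 − 2809 = 32171
  √(1523·32171) = √48996433 = 6999.7452
r = -4855 / 6999.7452 = -0.6936
t = r·√(n−2)/√(1−r²) = -0.6936·√10 / √(1−0.481081) = -2.193356 / 0.720360 = -3.045

-3.045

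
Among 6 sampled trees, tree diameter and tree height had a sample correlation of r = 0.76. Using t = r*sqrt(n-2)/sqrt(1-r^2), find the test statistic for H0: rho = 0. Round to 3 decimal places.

1 − r² = 1 − 0.5776 = 0.4224;  √(1−r²) = 0.649923
√(n−2) = √4 = 2.000000
t = r·√(n−2)/√(1−r²) = 0.76 · 2.000000 / 0.649923 = 2.339

2.339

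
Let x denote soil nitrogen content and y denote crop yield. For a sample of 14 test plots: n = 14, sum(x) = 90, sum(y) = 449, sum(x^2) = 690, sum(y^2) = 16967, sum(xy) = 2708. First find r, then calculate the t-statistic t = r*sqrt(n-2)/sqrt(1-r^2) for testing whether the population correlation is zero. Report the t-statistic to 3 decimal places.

Numerator: nΣxy − (Σx)(Σy) = 14·2708 − (90)(449) = -2498
Denominator: √[(nΣx²−(Σx)²)(nΣy²−(Σy)²)]
  nΣx²−(Σx)² = 14·690 − 8100 = 1560;  nΣy²−(Σy)² = 14·16967 − 201601 = 35937
  √(1560·35937) = √56061720 = 7487.4375
r = -2498 / 7487.4375 = -0.3336
t = r·√(n−2)/√(1−r²) = -0.3336·√12 / √(1−0.111289) = -1.155624 / 0.942715 = -1.226

-1.226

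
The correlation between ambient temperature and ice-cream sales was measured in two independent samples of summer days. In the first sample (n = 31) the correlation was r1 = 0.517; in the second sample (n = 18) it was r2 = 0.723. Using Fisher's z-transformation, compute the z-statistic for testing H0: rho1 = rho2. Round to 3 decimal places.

-1.068

Fisher z-transforms: z1 = atanh(0.517) = 0.572237, z2 = atanh(0.723) = 0.913902; difference d = -0.341665
Var(d) = 1/28 + 1/15 = 0.0357143 + 0.0666667 = 0.1023810
z = d/√Var(d) = -0.341665 / √0.1023810 = -0.341665 / 0.319970 = -1.068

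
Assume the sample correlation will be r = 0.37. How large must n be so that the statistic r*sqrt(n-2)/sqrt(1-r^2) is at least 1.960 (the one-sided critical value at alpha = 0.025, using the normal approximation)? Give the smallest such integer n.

r√(n−2)/√(1−r²) ≥ 1.960  ⇔  n−2 ≥ (1.960)²·(1−r²)/r²
(1−r²)/r² = (1−0.1369)/0.1369 = 6.3046
n ≥ 2 + 3.8416·6.3046 = 2 + 24.2198 = 26.2198
⌈26.2198⌉ = 27

27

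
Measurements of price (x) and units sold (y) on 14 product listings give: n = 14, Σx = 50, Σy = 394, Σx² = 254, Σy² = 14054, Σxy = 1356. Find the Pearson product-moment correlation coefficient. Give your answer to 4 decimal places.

Numerator: nΣxy − (Σx)(Σy) = 14·1356 − (50)(394) = -716
Denominator: √[(nΣx²−(Σx)²)(nΣy²−(Σy)²)]
  nΣx²−(Σx)² = 14·254 − 2500 = 1056;  nΣy²−(Σy)² = 14·14054 − 155236 = 41520
  √(1056·41520) = √43845120 = 6621.5648
r = -716 / 6621.5648 = -0.1081

-0.1081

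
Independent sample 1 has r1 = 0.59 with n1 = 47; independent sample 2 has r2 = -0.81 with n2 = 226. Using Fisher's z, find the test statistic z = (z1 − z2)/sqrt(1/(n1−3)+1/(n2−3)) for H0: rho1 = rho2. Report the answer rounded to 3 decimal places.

10.940

Fisher z-transforms: z1 = atanh(0.59) = 0.677666, z2 = atanh(-0.81) = -1.127029; difference d = 1.804695
Var(d) = 1/44 + 1/223 = 0.0227273 + 0.0044843 = 0.0272116
z = d/√Var(d) = 1.804695 / √0.0272116 = 1.804695 / 0.164959 = 10.940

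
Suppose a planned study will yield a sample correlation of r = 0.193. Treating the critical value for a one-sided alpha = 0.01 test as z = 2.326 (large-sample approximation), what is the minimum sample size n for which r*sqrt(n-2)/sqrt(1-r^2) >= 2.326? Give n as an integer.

142

Need r·√(n−2)/√(1−r²) ≥ 2.326
√(n−2) ≥ 2.326·√(1−0.037249) / 0.193 = 2.326·0.981199 / 0.193 = 11.8252
n−2 ≥ 139.8354  ⇒  n ≥ 141.8354
Smallest integer n = 142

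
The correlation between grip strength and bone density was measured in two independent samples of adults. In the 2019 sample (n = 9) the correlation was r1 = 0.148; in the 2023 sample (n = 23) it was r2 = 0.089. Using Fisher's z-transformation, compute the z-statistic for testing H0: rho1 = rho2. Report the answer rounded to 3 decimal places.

0.129

z1 = atanh(0.148) = 0.149095,  z2 = atanh(0.089) = 0.089236
SE = √(1/(n1−3) + 1/(n2−3)) = √(1/6 + 1/20) = √(0.1666667 + 0.0500000) = √0.2166667 = 0.465475
z = (z1 − z2)/SE = (0.149095 − 0.089236) / 0.465475 = 0.059859 / 0.465475 = 0.129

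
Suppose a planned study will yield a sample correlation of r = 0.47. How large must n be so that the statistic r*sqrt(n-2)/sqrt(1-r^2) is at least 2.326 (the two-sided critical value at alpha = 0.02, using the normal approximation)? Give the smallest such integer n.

Need r·√(n−2)/√(1−r²) ≥ 2.326
√(n−2) ≥ 2.326·√(1−0.2209) / 0.47 = 2.326·0.882666 / 0.47 = 4.3683
n−2 ≥ 19.0820  ⇒  n ≥ 21.0820
Smallest integer n = 22

22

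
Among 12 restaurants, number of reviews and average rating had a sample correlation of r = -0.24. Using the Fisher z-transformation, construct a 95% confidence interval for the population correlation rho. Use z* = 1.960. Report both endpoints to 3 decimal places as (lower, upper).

(-0.715, 0.387)

z_r = atanh(-0.24) = -0.244774;  SE = 1/√(n−3) = 1/√9 = 0.333333
z-limits: -0.244774 ± 1.960·0.333333 = -0.244774 ± 0.653333 = [-0.898107, 0.408559]
ρ-limits: (tanh -0.898107, tanh 0.408559) = (-0.715, 0.387)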